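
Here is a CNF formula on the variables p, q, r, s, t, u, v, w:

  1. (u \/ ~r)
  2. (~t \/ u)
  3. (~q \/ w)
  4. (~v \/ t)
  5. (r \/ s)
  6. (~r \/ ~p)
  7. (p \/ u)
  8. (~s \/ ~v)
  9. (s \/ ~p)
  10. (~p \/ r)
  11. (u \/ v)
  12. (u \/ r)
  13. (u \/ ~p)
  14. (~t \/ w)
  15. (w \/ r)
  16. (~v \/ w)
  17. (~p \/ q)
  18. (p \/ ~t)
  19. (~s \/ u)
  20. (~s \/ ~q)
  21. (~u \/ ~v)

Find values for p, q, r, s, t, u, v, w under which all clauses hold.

Try p = False.
  then u is forced to True.
  then t is forced to False.
  then v is forced to False.
Branch on q: take q = False.
For the remaining variables, r = True, s = True, w = False works.

p=0, q=0, r=1, s=1, t=0, u=1, v=0, w=0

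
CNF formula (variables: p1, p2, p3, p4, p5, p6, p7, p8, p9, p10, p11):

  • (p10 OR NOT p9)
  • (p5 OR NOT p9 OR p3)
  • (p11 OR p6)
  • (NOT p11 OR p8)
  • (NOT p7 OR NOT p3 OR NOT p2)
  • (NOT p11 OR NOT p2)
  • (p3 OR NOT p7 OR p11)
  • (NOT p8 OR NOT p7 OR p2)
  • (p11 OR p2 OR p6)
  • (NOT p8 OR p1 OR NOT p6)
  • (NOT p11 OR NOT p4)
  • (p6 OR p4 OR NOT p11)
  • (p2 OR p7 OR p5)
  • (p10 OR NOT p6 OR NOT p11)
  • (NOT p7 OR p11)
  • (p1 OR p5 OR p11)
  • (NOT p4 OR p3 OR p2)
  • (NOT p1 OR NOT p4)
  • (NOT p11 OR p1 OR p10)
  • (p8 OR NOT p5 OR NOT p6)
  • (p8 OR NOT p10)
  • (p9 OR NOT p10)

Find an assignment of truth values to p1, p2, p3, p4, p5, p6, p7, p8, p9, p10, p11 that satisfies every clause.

p1=T, p2=F, p3=T, p4=F, p5=T, p6=T, p7=F, p8=T, p9=T, p10=T, p11=F

Branch on p1: take p1 = True.
  then p4 is forced to False.
Try p2 = False.
Try p3 = True.
For the remaining variables, p5 = True, p6 = True, p7 = False, p8 = True, p9 = True, p10 = True, p11 = False works.
Every clause has at least one true literal under this assignment.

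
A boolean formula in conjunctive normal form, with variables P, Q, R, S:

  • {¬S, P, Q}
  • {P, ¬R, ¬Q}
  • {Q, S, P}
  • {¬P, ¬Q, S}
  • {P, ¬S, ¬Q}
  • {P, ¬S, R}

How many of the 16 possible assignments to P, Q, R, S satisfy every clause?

The models are:
  P=0 Q=1 R=0 S=0
  P=1 Q=0 R=0 S=0
  P=1 Q=0 R=0 S=1
  P=1 Q=0 R=1 S=0
  P=1 Q=0 R=1 S=1
  P=1 Q=1 R=0 S=1
  P=1 Q=1 R=1 S=1
Count: 7.

7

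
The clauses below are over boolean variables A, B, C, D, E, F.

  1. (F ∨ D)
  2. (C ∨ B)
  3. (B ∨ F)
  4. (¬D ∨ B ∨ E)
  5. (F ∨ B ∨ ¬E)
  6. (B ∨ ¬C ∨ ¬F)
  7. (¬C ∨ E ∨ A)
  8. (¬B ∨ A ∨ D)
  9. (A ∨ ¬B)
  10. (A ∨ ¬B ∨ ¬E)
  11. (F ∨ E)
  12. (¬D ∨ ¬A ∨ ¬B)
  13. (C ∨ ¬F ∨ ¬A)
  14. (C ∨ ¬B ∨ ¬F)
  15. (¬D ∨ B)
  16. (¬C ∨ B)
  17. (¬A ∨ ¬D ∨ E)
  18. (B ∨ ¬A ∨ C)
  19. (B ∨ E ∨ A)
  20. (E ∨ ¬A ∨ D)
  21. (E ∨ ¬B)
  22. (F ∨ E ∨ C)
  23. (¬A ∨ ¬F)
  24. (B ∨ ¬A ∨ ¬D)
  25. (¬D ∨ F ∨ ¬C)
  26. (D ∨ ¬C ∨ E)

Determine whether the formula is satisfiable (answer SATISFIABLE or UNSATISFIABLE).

UNSATISFIABLE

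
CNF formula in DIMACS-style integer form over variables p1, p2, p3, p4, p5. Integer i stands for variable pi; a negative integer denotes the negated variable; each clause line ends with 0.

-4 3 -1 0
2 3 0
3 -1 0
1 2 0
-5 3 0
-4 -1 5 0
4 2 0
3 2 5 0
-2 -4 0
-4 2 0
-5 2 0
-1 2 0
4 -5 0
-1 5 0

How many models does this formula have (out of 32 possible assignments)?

Satisfying assignments:
  p1=0 p2=1 p3=0 p4=0 p5=0
  p1=0 p2=1 p3=1 p4=0 p5=0
Count: 2.

2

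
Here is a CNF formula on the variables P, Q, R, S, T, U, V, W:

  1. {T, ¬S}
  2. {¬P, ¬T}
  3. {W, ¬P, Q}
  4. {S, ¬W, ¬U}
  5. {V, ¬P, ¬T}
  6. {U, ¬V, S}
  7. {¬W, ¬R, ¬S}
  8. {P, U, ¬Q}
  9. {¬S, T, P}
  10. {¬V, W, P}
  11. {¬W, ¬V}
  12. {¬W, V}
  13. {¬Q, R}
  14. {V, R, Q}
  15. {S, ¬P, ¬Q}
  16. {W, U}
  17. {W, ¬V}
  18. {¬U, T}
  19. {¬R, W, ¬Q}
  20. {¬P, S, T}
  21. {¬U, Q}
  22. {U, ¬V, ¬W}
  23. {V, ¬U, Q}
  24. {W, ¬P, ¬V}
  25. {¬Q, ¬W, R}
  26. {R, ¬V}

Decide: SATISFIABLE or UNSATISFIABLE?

UNSATISFIABLE

W = True:
  propagation gives V=False; an empty clause results — contradiction.
W = False:
  propagation gives U=True, V=False, T=True, P=False; an empty clause results — contradiction.
Every branch closes, so no satisfying assignment exists.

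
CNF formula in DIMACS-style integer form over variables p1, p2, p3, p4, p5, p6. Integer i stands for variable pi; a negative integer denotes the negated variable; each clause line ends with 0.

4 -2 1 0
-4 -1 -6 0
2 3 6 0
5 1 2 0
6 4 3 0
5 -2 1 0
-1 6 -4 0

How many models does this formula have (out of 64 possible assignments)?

Case analysis on p1 and p2:
  p1=1, p2=1: p5 free; 3 ways for (p3,p4,p6) × 2^1 = 6.
  p1=1, p2=0: p5 free; 3 ways for (p3,p4,p6) × 2^1 = 6.
  p1=0, p2=1: remaining (p3,p4,p5,p6) ∈ {(0,1,1,0); (0,1,1,1); (1,1,1,0); (1,1,1,1)} — 4.
  p1=0, p2=0: p4 free; 3 ways for (p3,p5,p6) × 2^1 = 6.
Total: 6 + 6 + 4 + 6 = 22.

22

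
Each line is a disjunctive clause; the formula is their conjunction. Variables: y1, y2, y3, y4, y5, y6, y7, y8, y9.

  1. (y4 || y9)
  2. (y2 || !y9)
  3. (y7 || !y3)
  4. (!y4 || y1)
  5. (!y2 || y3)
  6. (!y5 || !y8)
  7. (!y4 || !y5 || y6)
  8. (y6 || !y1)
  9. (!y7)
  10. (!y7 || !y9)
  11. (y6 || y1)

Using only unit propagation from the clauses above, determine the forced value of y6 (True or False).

Unit clause (!y7) sets y7 = False.
From (y7 || !y3) and y7 = False: y3 = False.
(y3 || !y2): since y3 = False, the clause reduces to (!y2). y2 = False.
(!y9 || y2) with y2 = False leaves only !y9, so y9 = False.
From (y4 || y9) and y9 = False: y4 = True.
(!y4 || y1) with y4 = True leaves only y1, so y1 = True.
In (!y1 || y6), !y1 is now false; y6 must hold, so y6 = True.

True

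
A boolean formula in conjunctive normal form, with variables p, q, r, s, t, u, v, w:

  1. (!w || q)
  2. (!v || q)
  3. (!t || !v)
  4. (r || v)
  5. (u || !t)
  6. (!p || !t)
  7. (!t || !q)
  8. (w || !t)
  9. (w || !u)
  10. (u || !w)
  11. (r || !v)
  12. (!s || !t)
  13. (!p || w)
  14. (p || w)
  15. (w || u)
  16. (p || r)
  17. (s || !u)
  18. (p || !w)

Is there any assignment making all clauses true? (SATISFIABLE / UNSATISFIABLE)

r occurs only positively in the remaining clauses — set r = True.
Pure literal: t appears only negated; assign t = False.
Try p = True.
  then w is forced to True.
  then q is forced to True.
  then u is forced to True.
  then s is forced to True.
v is now unconstrained; take v = True.
Every clause has at least one true literal under this assignment.
So p=T, q=T, r=T, s=T, t=F, u=T, v=T, w=T is a satisfying assignment.

SATISFIABLE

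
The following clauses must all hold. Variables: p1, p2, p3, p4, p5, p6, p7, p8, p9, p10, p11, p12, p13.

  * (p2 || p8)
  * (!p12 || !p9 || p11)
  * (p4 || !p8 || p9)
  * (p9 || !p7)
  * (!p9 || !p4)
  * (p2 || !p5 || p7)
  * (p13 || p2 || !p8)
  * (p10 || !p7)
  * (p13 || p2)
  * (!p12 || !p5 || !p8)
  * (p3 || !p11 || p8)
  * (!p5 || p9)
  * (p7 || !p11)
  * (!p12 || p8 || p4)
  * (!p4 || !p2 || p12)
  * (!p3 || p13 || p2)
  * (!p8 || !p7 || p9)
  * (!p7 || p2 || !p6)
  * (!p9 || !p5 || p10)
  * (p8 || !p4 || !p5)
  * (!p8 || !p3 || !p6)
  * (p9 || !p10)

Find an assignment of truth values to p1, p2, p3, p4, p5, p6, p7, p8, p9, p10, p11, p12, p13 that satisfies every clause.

p1=T, p2=F, p3=F, p4=F, p5=F, p6=F, p7=T, p8=T, p9=T, p10=T, p11=T, p12=F, p13=T

Pure literal: p5 appears only negated; assign p5 = False.
p6 occurs only negated in the remaining clauses — set p6 = False.
Branch on p2: take p2 = False.
  then p8 is forced to True.
  then p13 is forced to True.
Try p4 = False.
  then p9 is forced to True.
The remaining clauses are satisfied by p1 = True, p3 = False, p7 = True, p10 = True, p11 = True, p12 = False.
Every clause has at least one true literal under this assignment.
Check each clause:
  1. (p2 || p8) — p8 is true.
  2. (!p9 || !p12 || p11) — p11 is true.
  3. (!p8 || p4 || p9) — p9 is true.
  4. (!p7 || p9) — p9 is true.
  5. (!p9 || !p4) — !p4 is true.
  6. (!p5 || p2 || p7) — !p5 is true.
  7. (!p8 || p2 || p13) — p13 is true.
  8. (p10 || !p7) — p10 is true.
  9. (p13 || p2) — p13 is true.
  10. (!p8 || !p12 || !p5) — !p5 is true.
  11. (p3 || !p11 || p8) — p8 is true.
  12. (p9 || !p5) — p9 is true.
  13. (!p11 || p7) — p7 is true.
  14. (p8 || !p12 || p4) — p8 is true.
  15. (!p4 || p12 || !p2) — !p4 is true.
  16. (p13 || p2 || !p3) — p13 is true.
  17. (p9 || !p7 || !p8) — p9 is true.
  18. (p2 || !p6 || !p7) — !p6 is true.
  19. (p10 || !p9 || !p5) — p10 is true.
  20. (!p5 || !p4 || p8) — p8 is true.
  21. (!p3 || !p6 || !p8) — !p6 is true.
  22. (!p10 || p9) — p9 is true.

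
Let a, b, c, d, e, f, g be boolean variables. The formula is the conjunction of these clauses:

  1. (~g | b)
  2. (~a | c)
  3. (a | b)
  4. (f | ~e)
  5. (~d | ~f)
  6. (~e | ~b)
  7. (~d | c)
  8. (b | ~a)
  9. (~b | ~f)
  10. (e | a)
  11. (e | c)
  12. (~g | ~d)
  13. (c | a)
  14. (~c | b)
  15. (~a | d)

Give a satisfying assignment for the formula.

g occurs only negated in the remaining clauses — set g = False.
Branch on a: take a = True.
  then c is forced to True.
  then b is forced to True.
  then e is forced to False.
  then f is forced to False.
  then d is forced to True.

a=T, b=T, c=T, d=T, e=F, f=F, g=F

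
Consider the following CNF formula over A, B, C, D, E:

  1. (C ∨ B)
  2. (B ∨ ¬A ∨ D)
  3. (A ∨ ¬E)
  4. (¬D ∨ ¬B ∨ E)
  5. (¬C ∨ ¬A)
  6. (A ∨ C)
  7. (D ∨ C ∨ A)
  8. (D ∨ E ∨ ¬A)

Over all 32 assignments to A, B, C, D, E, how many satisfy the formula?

The models are:
  A=F B=F C=T D=F E=F
  A=F B=F C=T D=T E=F
  A=F B=T C=T D=F E=F
  A=T B=T C=F D=F E=T
  A=T B=T C=F D=T E=T
Count: 5.

5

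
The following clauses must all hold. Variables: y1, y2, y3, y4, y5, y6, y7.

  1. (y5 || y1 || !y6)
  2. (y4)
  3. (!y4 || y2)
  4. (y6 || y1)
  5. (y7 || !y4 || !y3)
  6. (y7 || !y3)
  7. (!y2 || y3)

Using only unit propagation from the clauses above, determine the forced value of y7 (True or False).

Unit clause (y4) sets y4 = True.
(!y4 || y2) with y4 = True leaves only y2, so y2 = True.
(!y2 || y3): since y2 = True, the clause reduces to (y3). y3 = True.
In (!y3 || !y4 || y7), !y4, !y3 are now false; y7 must hold, so y7 = True.

True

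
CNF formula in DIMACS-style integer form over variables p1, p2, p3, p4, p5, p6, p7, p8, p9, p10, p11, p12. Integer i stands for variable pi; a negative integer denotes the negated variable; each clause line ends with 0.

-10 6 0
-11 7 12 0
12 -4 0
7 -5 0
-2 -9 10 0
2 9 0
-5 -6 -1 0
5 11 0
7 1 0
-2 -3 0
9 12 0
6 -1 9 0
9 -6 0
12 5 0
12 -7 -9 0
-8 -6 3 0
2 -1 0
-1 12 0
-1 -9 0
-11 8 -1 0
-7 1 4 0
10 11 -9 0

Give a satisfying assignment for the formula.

p1=0  p2=0  p3=1  p4=1  p5=1  p6=0  p7=1  p8=0  p9=1  p10=0  p11=1  p12=1

Pure literal: p12 appears only positively; assign p12 = True.
Branch on p1: take p1 = False.
  then p7 is forced to True.
  then p4 is forced to True.
Set p2 = False and propagate.
  then p9 is forced to True.
Branch on p3: take p3 = True.
The remaining clauses are satisfied by p5 = True, p6 = False, p8 = False, p10 = False, p11 = True.
Every clause has at least one true literal under this assignment.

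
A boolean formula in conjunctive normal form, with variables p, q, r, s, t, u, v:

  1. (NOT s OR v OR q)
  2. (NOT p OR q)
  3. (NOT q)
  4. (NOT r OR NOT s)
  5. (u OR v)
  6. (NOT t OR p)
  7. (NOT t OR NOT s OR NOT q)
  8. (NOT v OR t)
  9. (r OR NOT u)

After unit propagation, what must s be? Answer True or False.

False

(NOT q) stands alone — q = False.
In (q OR NOT p), q is now false; NOT p must hold, so p = False.
(NOT t OR p) with p = False leaves only NOT t, so t = False.
(NOT v OR t) with t = False leaves only NOT v, so v = False.
(q OR NOT s OR v): since q = False, v = False, the clause reduces to (NOT s). s = False.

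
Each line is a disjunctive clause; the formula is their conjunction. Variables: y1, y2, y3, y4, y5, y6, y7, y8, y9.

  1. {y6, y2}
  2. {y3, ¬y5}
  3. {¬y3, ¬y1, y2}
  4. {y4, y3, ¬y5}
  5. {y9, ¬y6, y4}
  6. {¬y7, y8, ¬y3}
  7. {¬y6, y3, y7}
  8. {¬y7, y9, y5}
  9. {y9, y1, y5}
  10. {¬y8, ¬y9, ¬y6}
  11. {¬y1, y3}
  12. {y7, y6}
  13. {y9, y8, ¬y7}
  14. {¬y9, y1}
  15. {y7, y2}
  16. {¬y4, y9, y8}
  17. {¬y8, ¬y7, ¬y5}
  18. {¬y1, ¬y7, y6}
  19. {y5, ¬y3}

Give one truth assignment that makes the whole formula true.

Pure literal: y2 appears only positively; assign y2 = True.
Set y1 = True and propagate.
  then y3 is forced to True.
  then y5 is forced to True.
For the remaining variables, y4 = False, y6 = True, y7 = False, y8 = False, y9 = True works.
Every clause has at least one true literal under this assignment.

y1 = T, y2 = T, y3 = T, y4 = F, y5 = T, y6 = T, y7 = F, y8 = F, y9 = T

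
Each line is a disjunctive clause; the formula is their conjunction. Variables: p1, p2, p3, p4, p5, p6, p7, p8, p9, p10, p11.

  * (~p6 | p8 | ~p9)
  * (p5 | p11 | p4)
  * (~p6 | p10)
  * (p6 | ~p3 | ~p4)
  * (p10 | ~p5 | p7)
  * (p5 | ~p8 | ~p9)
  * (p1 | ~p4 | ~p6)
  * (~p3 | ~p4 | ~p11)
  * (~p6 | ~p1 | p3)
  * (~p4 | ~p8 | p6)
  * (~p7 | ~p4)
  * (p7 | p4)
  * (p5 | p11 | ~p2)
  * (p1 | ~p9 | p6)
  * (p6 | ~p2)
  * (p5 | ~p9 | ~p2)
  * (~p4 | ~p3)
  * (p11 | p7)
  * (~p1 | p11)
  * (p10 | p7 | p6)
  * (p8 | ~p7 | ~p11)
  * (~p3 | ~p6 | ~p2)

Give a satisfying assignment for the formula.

p1=1, p2=0, p3=1, p4=0, p5=1, p6=1, p7=1, p8=1, p9=0, p10=1, p11=1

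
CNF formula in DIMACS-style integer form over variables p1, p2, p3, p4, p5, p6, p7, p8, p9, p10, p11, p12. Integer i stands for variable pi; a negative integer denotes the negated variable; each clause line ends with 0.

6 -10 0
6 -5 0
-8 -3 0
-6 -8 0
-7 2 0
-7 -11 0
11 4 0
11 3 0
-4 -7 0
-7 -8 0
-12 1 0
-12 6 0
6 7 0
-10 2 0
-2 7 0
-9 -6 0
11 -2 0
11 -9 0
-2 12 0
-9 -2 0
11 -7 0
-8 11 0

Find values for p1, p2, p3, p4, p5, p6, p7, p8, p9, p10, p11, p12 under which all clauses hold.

Pure literal: p1 appears only positively; assign p1 = True.
Pure literal: p8 appears only negated; assign p8 = False.
Try p2 = False.
  then p7 is forced to False.
  then p6 is forced to True.
  then p10 is forced to False.
  then p9 is forced to False.
The remaining clauses are satisfied by p3 = True, p4 = True, p5 = True, p11 = False, p12 = False.

p1 = True  p2 = False  p3 = True  p4 = True  p5 = True  p6 = True  p7 = False  p8 = False  p9 = False  p10 = False  p11 = False  p12 = False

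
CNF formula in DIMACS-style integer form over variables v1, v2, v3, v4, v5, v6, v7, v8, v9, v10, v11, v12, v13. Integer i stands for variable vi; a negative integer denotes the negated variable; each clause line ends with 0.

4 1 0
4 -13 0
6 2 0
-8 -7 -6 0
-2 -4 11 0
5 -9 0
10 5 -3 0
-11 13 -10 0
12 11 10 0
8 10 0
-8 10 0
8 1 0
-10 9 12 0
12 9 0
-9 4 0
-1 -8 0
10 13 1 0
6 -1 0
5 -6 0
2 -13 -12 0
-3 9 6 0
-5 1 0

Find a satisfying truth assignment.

v1 = 1, v2 = 0, v3 = 1, v4 = 1, v5 = 1, v6 = 1, v7 = 1, v8 = 0, v9 = 1, v10 = 1, v11 = 1, v12 = 0, v13 = 1

Check each clause:
  1. (v4 || v1) — v1 is true.
  2. (!v13 || v4) — v4 is true.
  3. (v6 || v2) — v6 is true.
  4. (!v7 || !v8 || !v6) — !v8 is true.
  5. (!v4 || v11 || !v2) — v11 is true.
  6. (!v9 || v5) — v5 is true.
  7. (v10 || !v3 || v5) — v10 is true.
  8. (!v10 || v13 || !v11) — v13 is true.
  9. (v10 || v12 || v11) — v10 is true.
  10. (v10 || v8) — v10 is true.
  11. (v10 || !v8) — !v8 is true.
  12. (v1 || v8) — v1 is true.
  13. (v12 || !v10 || v9) — v9 is true.
  14. (v12 || v9) — v9 is true.
  15. (!v9 || v4) — v4 is true.
  16. (!v1 || !v8) — !v8 is true.
  17. (v1 || v13 || v10) — v1 is true.
  18. (!v1 || v6) — v6 is true.
  19. (v5 || !v6) — v5 is true.
  20. (!v13 || !v12 || v2) — !v12 is true.
  21. (!v3 || v6 || v9) — v9 is true.
  22. (!v5 || v1) — v1 is true.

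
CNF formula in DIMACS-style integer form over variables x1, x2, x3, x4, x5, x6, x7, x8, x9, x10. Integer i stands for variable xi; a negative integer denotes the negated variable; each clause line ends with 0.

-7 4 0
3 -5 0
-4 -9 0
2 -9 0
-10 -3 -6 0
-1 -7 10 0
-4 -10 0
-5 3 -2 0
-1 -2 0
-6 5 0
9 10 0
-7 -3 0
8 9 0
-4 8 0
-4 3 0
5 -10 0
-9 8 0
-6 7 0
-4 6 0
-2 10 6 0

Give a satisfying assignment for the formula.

x1=False  x2=False  x3=True  x4=False  x5=True  x6=False  x7=False  x8=True  x9=False  x10=True

Pure literal: x1 appears only negated; assign x1 = False.
Pure literal: x8 appears only positively; assign x8 = True.
Branch on x2: take x2 = False.
  then x9 is forced to False.
  then x10 is forced to True.
  then x4 is forced to False.
  then x7 is forced to False.
  then x5 is forced to True.
  then x3 is forced to True.
  then x6 is forced to False.
Check each clause:
  1. (NOT x7 OR x4) — NOT x7 is true.
  2. (NOT x5 OR x3) — x3 is true.
  3. (NOT x9 OR NOT x4) — NOT x4 is true.
  4. (x2 OR NOT x9) — NOT x9 is true.
  5. (NOT x3 OR NOT x6 OR NOT x10) — NOT x6 is true.
  6. (NOT x7 OR x10 OR NOT x1) — NOT x7 is true.
  7. (NOT x4 OR NOT x10) — NOT x4 is true.
  8. (NOT x2 OR NOT x5 OR x3) — x3 is true.
  9. (NOT x1 OR NOT x2) — NOT x1 is true.
  10. (x5 OR NOT x6) — NOT x6 is true.
  11. (x9 OR x10) — x10 is true.
  12. (NOT x3 OR NOT x7) — NOT x7 is true.
  13. (x9 OR x8) — x8 is true.
  14. (x8 OR NOT x4) — x8 is true.
  15. (NOT x4 OR x3) — x3 is true.
  16. (NOT x10 OR x5) — x5 is true.
  17. (NOT x9 OR x8) — x8 is true.
  18. (x7 OR NOT x6) — NOT x6 is true.
  19. (NOT x4 OR x6) — NOT x4 is true.
  20. (NOT x2 OR x10 OR x6) — x10 is true.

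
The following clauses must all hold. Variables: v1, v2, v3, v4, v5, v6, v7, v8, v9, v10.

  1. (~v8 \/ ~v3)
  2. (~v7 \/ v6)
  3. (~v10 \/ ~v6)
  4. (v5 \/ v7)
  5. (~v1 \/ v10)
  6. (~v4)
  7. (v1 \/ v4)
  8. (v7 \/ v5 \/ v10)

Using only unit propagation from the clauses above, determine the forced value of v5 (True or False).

True

(~v4) stands alone — v4 = False.
From (v4 \/ v1) and v4 = False: v1 = True.
From (v10 \/ ~v1) and v1 = True: v10 = True.
From (~v6 \/ ~v10) and v10 = True: v6 = False.
(~v7 \/ v6) with v6 = False leaves only ~v7, so v7 = False.
(v5 \/ v7) with v7 = False leaves only v5, so v5 = True.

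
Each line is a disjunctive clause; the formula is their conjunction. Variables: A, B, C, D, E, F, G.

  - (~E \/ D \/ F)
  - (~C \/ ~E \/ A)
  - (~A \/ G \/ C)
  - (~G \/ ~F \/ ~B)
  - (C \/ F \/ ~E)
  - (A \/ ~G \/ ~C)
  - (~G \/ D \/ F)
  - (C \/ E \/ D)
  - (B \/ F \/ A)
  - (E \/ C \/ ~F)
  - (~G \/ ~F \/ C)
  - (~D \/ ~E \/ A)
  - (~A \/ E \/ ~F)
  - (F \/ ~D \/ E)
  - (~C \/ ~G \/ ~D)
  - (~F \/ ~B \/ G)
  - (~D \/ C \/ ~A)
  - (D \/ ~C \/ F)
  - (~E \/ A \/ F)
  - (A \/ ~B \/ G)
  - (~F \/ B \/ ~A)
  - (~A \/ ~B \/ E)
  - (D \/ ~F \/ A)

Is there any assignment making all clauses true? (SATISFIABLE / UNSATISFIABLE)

SATISFIABLE

Branch on A: take A = True.
Branch on B: take B = True.
  then E is forced to True.
The remaining clauses are satisfied by C = True, D = True, F = False, G = False.
Every clause has at least one true literal under this assignment.
So A=T, B=T, C=T, D=T, E=T, F=F, G=F is a satisfying assignment.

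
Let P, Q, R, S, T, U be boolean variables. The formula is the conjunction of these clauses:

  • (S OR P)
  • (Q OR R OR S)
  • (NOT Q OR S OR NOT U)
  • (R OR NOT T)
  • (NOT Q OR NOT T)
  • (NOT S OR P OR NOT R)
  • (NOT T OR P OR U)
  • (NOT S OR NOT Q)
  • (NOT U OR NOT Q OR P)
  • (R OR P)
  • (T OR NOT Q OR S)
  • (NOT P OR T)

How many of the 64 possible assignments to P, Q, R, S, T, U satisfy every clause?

Satisfying assignments:
  P=T Q=F R=T S=F T=T U=F
  P=T Q=F R=T S=F T=T U=T
  P=T Q=F R=T S=T T=T U=F
  P=T Q=F R=T S=T T=T U=T
Count: 4.

4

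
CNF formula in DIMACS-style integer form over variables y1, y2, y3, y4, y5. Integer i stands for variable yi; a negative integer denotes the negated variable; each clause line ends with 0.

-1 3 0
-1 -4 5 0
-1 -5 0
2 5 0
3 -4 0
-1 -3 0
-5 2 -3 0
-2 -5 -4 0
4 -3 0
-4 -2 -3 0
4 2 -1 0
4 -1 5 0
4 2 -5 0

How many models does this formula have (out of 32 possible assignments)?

2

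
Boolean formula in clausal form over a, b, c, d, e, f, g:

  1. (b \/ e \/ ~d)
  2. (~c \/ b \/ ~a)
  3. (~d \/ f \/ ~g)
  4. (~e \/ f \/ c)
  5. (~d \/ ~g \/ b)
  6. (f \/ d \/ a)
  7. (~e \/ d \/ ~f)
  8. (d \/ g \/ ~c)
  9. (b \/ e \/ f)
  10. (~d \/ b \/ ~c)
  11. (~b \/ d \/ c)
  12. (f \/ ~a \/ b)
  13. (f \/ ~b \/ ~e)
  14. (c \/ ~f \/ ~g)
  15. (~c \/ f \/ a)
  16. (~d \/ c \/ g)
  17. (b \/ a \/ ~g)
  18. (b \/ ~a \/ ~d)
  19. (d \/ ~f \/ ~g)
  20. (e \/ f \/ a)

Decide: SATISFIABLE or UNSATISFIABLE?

Try a = False.
Set b = True and propagate.
Branch on c: take c = True.
  then f is forced to True.
The remaining clauses are satisfied by d = True, e = True, g = True.
Every clause has at least one true literal under this assignment.
So a = F, b = T, c = T, d = T, e = T, f = T, g = T is a satisfying assignment.

SATISFIABLE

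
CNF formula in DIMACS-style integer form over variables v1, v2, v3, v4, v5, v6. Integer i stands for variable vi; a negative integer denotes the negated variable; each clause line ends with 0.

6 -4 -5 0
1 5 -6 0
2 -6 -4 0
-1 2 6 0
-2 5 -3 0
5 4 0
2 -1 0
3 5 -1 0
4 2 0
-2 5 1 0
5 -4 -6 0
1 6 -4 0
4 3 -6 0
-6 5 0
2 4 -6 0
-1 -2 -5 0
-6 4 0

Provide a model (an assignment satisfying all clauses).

v1 = False, v2 = True, v3 = False, v4 = True, v5 = True, v6 = True

Set v1 = False and propagate.
Try v2 = True.
  then v5 is forced to True.
The remaining clauses are satisfied by v3 = False, v4 = True, v6 = True.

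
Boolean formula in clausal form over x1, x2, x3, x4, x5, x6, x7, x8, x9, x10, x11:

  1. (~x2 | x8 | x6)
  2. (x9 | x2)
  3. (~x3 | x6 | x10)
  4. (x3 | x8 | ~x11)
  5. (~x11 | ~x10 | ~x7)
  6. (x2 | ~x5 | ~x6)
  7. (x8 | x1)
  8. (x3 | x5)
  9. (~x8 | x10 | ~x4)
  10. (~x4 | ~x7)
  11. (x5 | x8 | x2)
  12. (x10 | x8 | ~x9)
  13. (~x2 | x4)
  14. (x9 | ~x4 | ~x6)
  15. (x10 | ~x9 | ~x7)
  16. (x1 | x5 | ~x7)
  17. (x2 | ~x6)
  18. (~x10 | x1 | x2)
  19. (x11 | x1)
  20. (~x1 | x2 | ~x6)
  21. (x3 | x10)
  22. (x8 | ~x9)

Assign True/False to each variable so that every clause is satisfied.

x7 occurs only negated in the remaining clauses — set x7 = False.
Try x1 = True.
Branch on x2: take x2 = True.
  then x4 is forced to True.
The remaining clauses are satisfied by x3 = True, x5 = True, x6 = True, x8 = True, x9 = True, x10 = True, x11 = False.
Check each clause:
  1. (x6 | x8 | ~x2) — x8 is true.
  2. (x9 | x2) — x9 is true.
  3. (x10 | ~x3 | x6) — x10 is true.
  4. (~x11 | x3 | x8) — x8 is true.
  5. (~x7 | ~x10 | ~x11) — ~x7 is true.
  6. (~x6 | x2 | ~x5) — x2 is true.
  7. (x8 | x1) — x8 is true.
  8. (x3 | x5) — x3 is true.
  9. (~x8 | x10 | ~x4) — x10 is true.
  10. (~x4 | ~x7) — ~x7 is true.
  11. (x2 | x8 | x5) — x8 is true.
  12. (~x9 | x10 | x8) — x8 is true.
  13. (x4 | ~x2) — x4 is true.
  14. (~x6 | ~x4 | x9) — x9 is true.
  15. (~x9 | x10 | ~x7) — ~x7 is true.
  16. (~x7 | x5 | x1) — ~x7 is true.
  17. (~x6 | x2) — x2 is true.
  18. (x2 | ~x10 | x1) — x1 is true.
  19. (x1 | x11) — x1 is true.
  20. (x2 | ~x6 | ~x1) — x2 is true.
  21. (x3 | x10) — x10 is true.
  22. (~x9 | x8) — x8 is true.

x1=T, x2=T, x3=T, x4=T, x5=T, x6=T, x7=F, x8=T, x9=T, x10=T, x11=F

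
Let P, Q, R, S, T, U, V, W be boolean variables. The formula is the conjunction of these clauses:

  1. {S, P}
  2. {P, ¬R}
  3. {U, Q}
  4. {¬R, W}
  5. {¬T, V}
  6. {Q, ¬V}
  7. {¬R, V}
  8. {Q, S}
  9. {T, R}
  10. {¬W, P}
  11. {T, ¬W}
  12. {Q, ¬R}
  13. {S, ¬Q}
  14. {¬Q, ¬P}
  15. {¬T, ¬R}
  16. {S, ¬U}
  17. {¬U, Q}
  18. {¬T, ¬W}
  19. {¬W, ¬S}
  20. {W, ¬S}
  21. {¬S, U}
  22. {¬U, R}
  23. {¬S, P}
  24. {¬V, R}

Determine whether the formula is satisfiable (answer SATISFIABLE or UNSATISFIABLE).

R = True:
  propagation gives P=True, W=True, V=True, Q=True; an empty clause results — contradiction.
R = False:
  propagation gives T=True, V=True; an empty clause results — contradiction.
Every branch closes, so no satisfying assignment exists.

UNSATISFIABLE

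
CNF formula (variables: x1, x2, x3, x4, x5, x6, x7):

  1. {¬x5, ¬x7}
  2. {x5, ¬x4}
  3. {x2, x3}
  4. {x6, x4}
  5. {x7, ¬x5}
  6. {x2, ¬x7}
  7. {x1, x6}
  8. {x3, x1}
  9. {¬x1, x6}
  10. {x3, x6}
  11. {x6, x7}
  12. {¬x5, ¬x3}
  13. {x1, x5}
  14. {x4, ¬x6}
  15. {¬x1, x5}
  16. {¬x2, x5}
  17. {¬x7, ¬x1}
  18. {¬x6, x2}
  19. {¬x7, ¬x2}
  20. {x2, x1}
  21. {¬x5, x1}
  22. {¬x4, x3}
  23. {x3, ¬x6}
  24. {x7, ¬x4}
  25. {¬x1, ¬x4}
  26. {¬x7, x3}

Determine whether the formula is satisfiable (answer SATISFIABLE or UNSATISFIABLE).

UNSATISFIABLE

x1 = True:
  propagation gives x6=True, x4=True; an empty clause results — contradiction.
x1 = False:
  propagation gives x6=True, x3=True, x5=False; an empty clause results — contradiction.
Every branch closes, so no satisfying assignment exists.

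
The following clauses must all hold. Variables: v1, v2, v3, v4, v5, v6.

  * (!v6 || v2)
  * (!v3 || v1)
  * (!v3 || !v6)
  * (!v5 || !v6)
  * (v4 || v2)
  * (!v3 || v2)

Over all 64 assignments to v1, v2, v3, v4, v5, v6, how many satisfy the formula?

20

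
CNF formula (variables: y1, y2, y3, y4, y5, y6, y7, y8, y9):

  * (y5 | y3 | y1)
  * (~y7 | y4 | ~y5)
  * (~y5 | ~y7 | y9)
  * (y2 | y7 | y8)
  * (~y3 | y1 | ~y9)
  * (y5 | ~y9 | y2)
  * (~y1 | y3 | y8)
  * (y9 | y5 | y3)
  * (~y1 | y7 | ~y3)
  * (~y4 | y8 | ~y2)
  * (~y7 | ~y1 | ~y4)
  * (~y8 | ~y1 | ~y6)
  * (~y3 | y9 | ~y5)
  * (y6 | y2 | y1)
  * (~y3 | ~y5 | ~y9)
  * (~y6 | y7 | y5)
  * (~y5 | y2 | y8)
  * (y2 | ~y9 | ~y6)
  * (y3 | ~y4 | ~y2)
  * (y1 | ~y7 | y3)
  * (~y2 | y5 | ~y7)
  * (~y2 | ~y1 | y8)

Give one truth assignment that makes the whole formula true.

y1=False, y2=True, y3=False, y4=False, y5=True, y6=True, y7=False, y8=False, y9=True

Check each clause:
  1. (y1 | y5 | y3) — y5 is true.
  2. (~y7 | y4 | ~y5) — ~y7 is true.
  3. (~y7 | ~y5 | y9) — y9 is true.
  4. (y8 | y7 | y2) — y2 is true.
  5. (~y3 | y1 | ~y9) — ~y3 is true.
  6. (~y9 | y5 | y2) — y2 is true.
  7. (y8 | y3 | ~y1) — ~y1 is true.
  8. (y9 | y5 | y3) — y9 is true.
  9. (y7 | ~y1 | ~y3) — ~y3 is true.
  10. (y8 | ~y2 | ~y4) — ~y4 is true.
  11. (~y7 | ~y4 | ~y1) — ~y7 is true.
  12. (~y8 | ~y6 | ~y1) — ~y8 is true.
  13. (~y5 | ~y3 | y9) — y9 is true.
  14. (y1 | y6 | y2) — y2 is true.
  15. (~y3 | ~y9 | ~y5) — ~y3 is true.
  16. (~y6 | y7 | y5) — y5 is true.
  17. (y8 | ~y5 | y2) — y2 is true.
  18. (y2 | ~y9 | ~y6) — y2 is true.
  19. (y3 | ~y2 | ~y4) — ~y4 is true.
  20. (y1 | y3 | ~y7) — ~y7 is true.
  21. (~y7 | ~y2 | y5) — ~y7 is true.
  22. (~y1 | y8 | ~y2) — ~y1 is true.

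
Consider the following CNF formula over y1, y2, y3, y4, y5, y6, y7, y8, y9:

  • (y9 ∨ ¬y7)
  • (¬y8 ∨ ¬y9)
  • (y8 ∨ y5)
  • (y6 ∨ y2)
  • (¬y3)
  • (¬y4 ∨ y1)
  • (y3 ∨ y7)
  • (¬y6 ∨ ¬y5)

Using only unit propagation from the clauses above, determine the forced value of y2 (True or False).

True

(¬y3) is a unit clause: y3 = False.
From (y7 ∨ y3) and y3 = False: y7 = True.
(y9 ∨ ¬y7) with y7 = True leaves only y9, so y9 = True.
From (¬y9 ∨ ¬y8) and y9 = True: y8 = False.
(y5 ∨ y8) with y8 = False leaves only y5, so y5 = True.
In (¬y5 ∨ ¬y6), ¬y5 is now false; ¬y6 must hold, so y6 = False.
(y2 ∨ y6) with y6 = False leaves only y2, so y2 = True.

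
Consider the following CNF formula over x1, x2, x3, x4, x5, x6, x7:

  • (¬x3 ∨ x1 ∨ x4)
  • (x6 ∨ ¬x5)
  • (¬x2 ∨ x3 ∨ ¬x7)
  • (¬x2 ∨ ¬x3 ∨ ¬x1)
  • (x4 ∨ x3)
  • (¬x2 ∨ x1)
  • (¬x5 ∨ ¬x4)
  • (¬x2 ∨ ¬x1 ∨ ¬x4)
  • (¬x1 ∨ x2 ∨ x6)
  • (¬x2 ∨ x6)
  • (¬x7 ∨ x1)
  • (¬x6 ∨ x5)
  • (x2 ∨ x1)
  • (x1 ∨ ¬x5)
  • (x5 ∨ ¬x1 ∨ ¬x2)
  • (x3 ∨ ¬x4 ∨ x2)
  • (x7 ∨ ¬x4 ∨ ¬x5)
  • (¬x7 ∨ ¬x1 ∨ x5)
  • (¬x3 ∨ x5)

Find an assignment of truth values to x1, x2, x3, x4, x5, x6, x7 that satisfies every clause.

x1 = T, x2 = F, x3 = T, x4 = F, x5 = T, x6 = T, x7 = F

Set x1 = True and propagate.
For the remaining variables, x2 = False, x3 = True, x4 = False, x5 = True, x6 = True, x7 = False works.
Every clause has at least one true literal under this assignment.
Check each clause:
  1. (x1 ∨ ¬x3 ∨ x4) — x1 is true.
  2. (x6 ∨ ¬x5) — x6 is true.
  3. (¬x2 ∨ ¬x7 ∨ x3) — ¬x7 is true.
  4. (¬x1 ∨ ¬x2 ∨ ¬x3) — ¬x2 is true.
  5. (x3 ∨ x4) — x3 is true.
  6. (x1 ∨ ¬x2) — x1 is true.
  7. (¬x4 ∨ ¬x5) — ¬x4 is true.
  8. (¬x2 ∨ ¬x1 ∨ ¬x4) — ¬x4 is true.
  9. (x2 ∨ ¬x1 ∨ x6) — x6 is true.
  10. (¬x2 ∨ x6) — x6 is true.
  11. (x1 ∨ ¬x7) — x1 is true.
  12. (x5 ∨ ¬x6) — x5 is true.
  13. (x2 ∨ x1) — x1 is true.
  14. (x1 ∨ ¬x5) — x1 is true.
  15. (¬x2 ∨ x5 ∨ ¬x1) — x5 is true.
  16. (x3 ∨ ¬x4 ∨ x2) — x3 is true.
  17. (¬x5 ∨ ¬x4 ∨ x7) — ¬x4 is true.
  18. (¬x1 ∨ ¬x7 ∨ x5) — ¬x7 is true.
  19. (¬x3 ∨ x5) — x5 is true.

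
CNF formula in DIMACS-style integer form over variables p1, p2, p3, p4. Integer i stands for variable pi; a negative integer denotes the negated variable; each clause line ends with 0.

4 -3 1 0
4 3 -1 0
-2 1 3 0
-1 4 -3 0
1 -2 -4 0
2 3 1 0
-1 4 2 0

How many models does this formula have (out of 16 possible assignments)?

5

The models are:
  p1=0 p2=0 p3=1 p4=1
  p1=1 p2=0 p3=0 p4=1
  p1=1 p2=0 p3=1 p4=1
  p1=1 p2=1 p3=0 p4=1
  p1=1 p2=1 p3=1 p4=1
That's 5 in total.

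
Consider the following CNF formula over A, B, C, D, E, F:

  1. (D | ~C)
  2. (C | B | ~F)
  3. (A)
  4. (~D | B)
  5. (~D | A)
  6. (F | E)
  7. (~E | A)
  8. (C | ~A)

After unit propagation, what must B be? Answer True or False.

(A) is a unit clause: A = True.
In (C | ~A), ~A is now false; C must hold, so C = True.
(D | ~C): since C = True, the clause reduces to (D). D = True.
From (B | ~D) and D = True: B = True.

True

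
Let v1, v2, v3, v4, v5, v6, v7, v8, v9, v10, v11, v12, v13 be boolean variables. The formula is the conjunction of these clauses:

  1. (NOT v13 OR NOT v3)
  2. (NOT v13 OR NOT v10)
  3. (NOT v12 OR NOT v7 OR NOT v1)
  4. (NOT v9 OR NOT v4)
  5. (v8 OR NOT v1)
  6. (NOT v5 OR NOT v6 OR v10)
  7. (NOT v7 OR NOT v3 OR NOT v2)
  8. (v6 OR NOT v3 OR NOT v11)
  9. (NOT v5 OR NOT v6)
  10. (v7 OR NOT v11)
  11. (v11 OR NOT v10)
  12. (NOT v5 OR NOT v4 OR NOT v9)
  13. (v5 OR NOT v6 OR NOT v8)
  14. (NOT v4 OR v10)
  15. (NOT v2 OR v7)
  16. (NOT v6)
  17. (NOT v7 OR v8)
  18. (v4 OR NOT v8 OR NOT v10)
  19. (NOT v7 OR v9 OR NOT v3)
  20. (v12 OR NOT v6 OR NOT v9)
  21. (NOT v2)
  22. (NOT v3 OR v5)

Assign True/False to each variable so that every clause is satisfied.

Unit propagation: (NOT v6) forces v6 = False.
Unit propagation: (NOT v2) forces v2 = False.
Pure literal: v1 appears only negated; assign v1 = False.
Pure literal: v3 appears only negated; assign v3 = False.
Try v4 = False.
Branch on v7: take v7 = True.
  then v8 is forced to True.
  then v10 is forced to False.
v5, v9, v11, v12, v13 are now unconstrained; take v5 = False, v9 = True, v11 = True, v12 = False, v13 = True.

v1=F, v2=F, v3=F, v4=F, v5=F, v6=F, v7=T, v8=T, v9=T, v10=F, v11=T, v12=F, v13=T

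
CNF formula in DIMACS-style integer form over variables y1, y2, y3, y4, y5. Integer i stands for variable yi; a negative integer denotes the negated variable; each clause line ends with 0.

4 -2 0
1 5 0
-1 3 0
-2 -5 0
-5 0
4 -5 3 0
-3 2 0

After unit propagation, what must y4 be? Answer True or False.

True

(!y5) is a unit clause: y5 = False.
(y1 || y5) with y5 = False leaves only y1, so y1 = True.
(!y1 || y3) with y1 = True leaves only y3, so y3 = True.
In (!y3 || y2), !y3 is now false; y2 must hold, so y2 = True.
(!y2 || y4): since y2 = True, the clause reduces to (y4). y4 = True.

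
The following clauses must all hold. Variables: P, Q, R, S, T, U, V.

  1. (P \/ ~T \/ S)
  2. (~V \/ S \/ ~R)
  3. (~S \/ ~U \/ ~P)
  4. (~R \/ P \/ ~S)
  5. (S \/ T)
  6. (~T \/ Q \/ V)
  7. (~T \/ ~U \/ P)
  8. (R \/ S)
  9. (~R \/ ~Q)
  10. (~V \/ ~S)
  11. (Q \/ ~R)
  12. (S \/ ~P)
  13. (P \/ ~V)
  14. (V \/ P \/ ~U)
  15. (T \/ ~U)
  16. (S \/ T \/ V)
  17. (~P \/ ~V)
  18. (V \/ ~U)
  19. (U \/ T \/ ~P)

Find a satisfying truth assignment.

Branch on P: take P = True.
  then S is forced to True.
  then U is forced to False.
  then V is forced to False.
  then T is forced to True.
  then Q is forced to True.
  then R is forced to False.
Every clause has at least one true literal under this assignment.

P=True, Q=True, R=False, S=True, T=True, U=False, V=False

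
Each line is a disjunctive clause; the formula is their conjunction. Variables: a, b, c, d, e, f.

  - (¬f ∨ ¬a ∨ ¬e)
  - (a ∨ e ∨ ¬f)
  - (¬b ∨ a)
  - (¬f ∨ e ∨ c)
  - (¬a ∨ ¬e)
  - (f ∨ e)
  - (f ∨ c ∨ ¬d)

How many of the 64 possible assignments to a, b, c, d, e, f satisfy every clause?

11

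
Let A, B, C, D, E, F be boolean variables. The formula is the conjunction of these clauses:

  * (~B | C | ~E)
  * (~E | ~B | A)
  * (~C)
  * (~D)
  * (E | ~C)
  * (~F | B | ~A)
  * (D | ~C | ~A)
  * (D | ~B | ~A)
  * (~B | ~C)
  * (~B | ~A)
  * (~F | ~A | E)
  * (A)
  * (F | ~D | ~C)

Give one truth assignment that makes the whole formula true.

A = True  B = False  C = False  D = False  E = False  F = False

Check each clause:
  1. (C | ~B | ~E) — ~B is true.
  2. (~E | A | ~B) — A is true.
  3. (~C) — ~C is true.
  4. (~D) — ~D is true.
  5. (E | ~C) — ~C is true.
  6. (B | ~F | ~A) — ~F is true.
  7. (D | ~C | ~A) — ~C is true.
  8. (D | ~A | ~B) — ~B is true.
  9. (~B | ~C) — ~C is true.
  10. (~A | ~B) — ~B is true.
  11. (E | ~A | ~F) — ~F is true.
  12. (A) — A is true.
  13. (~C | F | ~D) — ~D is true.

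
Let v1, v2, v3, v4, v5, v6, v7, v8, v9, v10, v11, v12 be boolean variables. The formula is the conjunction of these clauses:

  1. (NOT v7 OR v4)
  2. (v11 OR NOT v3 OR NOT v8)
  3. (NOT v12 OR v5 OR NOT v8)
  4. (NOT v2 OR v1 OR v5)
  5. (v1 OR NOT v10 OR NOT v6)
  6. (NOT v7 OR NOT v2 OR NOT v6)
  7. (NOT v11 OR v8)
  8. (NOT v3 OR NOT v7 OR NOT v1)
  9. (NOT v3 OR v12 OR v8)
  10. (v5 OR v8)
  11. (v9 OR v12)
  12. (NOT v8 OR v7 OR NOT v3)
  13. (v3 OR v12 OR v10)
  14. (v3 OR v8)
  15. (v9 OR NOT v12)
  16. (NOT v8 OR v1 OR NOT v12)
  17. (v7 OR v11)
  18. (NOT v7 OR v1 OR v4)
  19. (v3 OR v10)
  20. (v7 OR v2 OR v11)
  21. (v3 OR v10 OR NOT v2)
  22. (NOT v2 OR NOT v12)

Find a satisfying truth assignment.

Pure literal: v4 appears only positively; assign v4 = True.
Pure literal: v5 appears only positively; assign v5 = True.
Set v1 = True and propagate.
Branch on v2: take v2 = False.
Set v3 = False and propagate.
  then v8 is forced to True.
  then v10 is forced to True.
The remaining clauses are satisfied by v6 = False, v7 = True, v9 = True, v11 = True, v12 = False.
Every clause has at least one true literal under this assignment.

v1 = True  v2 = False  v3 = False  v4 = True  v5 = True  v6 = False  v7 = True  v8 = True  v9 = True  v10 = True  v11 = True  v12 = False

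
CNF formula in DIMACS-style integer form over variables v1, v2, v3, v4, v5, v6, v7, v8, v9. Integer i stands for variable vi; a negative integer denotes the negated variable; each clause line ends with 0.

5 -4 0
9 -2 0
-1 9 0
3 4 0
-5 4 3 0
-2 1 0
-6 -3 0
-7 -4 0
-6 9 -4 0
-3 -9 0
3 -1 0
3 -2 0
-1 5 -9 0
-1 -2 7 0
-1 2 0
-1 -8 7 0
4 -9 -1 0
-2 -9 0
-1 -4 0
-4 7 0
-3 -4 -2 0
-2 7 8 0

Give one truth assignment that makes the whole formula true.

v1 = F, v2 = F, v3 = T, v4 = F, v5 = F, v6 = F, v7 = F, v8 = F, v9 = F

v6 occurs only negated in the remaining clauses — set v6 = False.
Set v1 = False and propagate.
  then v2 is forced to False.
Branch on v3: take v3 = True.
  then v9 is forced to False.
Branch on v4: take v4 = False.
v5, v7, v8 are now unconstrained; take v5 = False, v7 = False, v8 = False.
Check each clause:
  1. (¬v4 ∨ v5) — ¬v4 is true.
  2. (v9 ∨ ¬v2) — ¬v2 is true.
  3. (v9 ∨ ¬v1) — ¬v1 is true.
  4. (v4 ∨ v3) — v3 is true.
  5. (¬v5 ∨ v4 ∨ v3) — v3 is true.
  6. (v1 ∨ ¬v2) — ¬v2 is true.
  7. (¬v6 ∨ ¬v3) — ¬v6 is true.
  8. (¬v7 ∨ ¬v4) — ¬v7 is true.
  9. (v9 ∨ ¬v6 ∨ ¬v4) — ¬v6 is true.
  10. (¬v3 ∨ ¬v9) — ¬v9 is true.
  11. (v3 ∨ ¬v1) — v3 is true.
  12. (v3 ∨ ¬v2) — v3 is true.
  13. (v5 ∨ ¬v1 ∨ ¬v9) — ¬v1 is true.
  14. (v7 ∨ ¬v1 ∨ ¬v2) — ¬v1 is true.
  15. (¬v1 ∨ v2) — ¬v1 is true.
  16. (¬v8 ∨ ¬v1 ∨ v7) — ¬v8 is true.
  17. (¬v1 ∨ v4 ∨ ¬v9) — ¬v1 is true.
  18. (¬v2 ∨ ¬v9) — ¬v2 is true.
  19. (¬v1 ∨ ¬v4) — ¬v4 is true.
  20. (v7 ∨ ¬v4) — ¬v4 is true.
  21. (¬v3 ∨ ¬v4 ∨ ¬v2) — ¬v4 is true.
  22. (¬v2 ∨ v8 ∨ v7) — ¬v2 is true.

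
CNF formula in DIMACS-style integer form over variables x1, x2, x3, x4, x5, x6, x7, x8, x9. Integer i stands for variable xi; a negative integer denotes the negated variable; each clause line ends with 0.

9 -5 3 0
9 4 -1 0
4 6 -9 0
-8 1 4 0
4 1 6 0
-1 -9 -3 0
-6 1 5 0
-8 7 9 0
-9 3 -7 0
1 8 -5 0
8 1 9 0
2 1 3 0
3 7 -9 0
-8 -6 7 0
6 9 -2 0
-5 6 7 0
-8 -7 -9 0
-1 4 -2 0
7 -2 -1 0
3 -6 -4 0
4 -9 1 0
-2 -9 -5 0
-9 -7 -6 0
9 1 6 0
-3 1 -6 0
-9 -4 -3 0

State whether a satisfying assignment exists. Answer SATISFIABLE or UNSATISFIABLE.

SATISFIABLE

Set x1 = True and propagate.
The remaining clauses are satisfied by x2 = False, x3 = True, x4 = True, x5 = False, x6 = False, x7 = True, x8 = False, x9 = False.
So x1=1, x2=0, x3=1, x4=1, x5=0, x6=0, x7=1, x8=0, x9=0 is a satisfying assignment.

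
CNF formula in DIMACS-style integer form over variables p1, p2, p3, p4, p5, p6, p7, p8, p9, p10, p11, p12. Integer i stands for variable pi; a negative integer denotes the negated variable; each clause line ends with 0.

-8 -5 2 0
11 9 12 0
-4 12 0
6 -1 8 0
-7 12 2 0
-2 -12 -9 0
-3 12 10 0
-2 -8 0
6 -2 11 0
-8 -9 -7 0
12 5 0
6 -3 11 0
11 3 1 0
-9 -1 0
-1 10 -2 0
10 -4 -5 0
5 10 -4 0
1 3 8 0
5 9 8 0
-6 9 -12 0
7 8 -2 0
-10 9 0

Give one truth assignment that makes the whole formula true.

p1=False, p2=True, p3=True, p4=False, p5=True, p6=False, p7=True, p8=False, p9=False, p10=False, p11=True, p12=True

p4 occurs only negated in the remaining clauses — set p4 = False.
p11 occurs only positively in the remaining clauses — set p11 = True.
Branch on p1: take p1 = False.
Try p2 = True.
  then p8 is forced to False.
  then p3 is forced to True.
  then p7 is forced to True.
For the remaining variables, p5 = True, p6 = False, p9 = False, p10 = False, p12 = True works.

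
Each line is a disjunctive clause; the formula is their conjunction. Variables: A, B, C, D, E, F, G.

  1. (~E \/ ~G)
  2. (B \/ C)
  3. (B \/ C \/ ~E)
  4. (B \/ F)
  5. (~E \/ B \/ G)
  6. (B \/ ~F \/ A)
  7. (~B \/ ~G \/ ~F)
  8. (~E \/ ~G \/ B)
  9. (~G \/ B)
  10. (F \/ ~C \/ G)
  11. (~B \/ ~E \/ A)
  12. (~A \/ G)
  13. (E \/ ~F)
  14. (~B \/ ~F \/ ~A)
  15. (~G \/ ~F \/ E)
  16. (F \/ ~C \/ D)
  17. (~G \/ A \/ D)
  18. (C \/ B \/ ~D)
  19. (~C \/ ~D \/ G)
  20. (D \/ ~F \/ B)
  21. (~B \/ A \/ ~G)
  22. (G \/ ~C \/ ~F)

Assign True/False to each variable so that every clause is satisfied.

A=F, B=T, C=F, D=F, E=F, F=F, G=F

Set A = False and propagate.
Set B = True and propagate.
  then E is forced to False.
  then F is forced to False.
  then G is forced to False.
  then C is forced to False.
D is now unconstrained; take D = False.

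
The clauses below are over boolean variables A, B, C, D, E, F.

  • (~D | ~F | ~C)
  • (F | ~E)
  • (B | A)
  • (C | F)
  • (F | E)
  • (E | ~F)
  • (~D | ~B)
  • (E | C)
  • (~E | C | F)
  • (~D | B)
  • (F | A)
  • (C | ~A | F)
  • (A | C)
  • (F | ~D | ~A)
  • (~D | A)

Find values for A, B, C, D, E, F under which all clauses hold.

A=False, B=True, C=True, D=False, E=True, F=True

Pure literal: D appears only negated; assign D = False.
Branch on A: take A = False.
  then B is forced to True.
  then F is forced to True.
  then E is forced to True.
  then C is forced to True.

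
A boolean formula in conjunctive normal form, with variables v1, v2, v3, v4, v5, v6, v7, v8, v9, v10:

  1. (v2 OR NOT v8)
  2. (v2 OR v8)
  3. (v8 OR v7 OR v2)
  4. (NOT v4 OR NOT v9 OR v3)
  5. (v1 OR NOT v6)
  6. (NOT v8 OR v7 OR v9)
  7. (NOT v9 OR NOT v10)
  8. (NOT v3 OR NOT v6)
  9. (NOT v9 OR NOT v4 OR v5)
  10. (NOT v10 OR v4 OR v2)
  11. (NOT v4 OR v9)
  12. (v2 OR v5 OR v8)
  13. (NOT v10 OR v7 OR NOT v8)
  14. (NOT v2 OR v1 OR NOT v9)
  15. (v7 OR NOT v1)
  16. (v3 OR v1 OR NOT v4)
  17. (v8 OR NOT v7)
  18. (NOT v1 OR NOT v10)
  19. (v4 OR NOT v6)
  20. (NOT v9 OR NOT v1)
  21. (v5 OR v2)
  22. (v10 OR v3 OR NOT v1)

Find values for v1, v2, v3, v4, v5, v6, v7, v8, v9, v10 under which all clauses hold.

v6 occurs only negated in the remaining clauses — set v6 = False.
Set v1 = False and propagate.
The remaining clauses are satisfied by v2 = True, v3 = False, v4 = False, v5 = False, v7 = False, v8 = False, v9 = False, v10 = True.

v1 = F  v2 = T  v3 = F  v4 = F  v5 = F  v6 = F  v7 = F  v8 = F  v9 = F  v10 = T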